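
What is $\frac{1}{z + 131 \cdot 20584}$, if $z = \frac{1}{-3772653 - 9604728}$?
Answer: $\frac{13377381}{36072161376023} \approx 3.7085 \cdot 10^{-7}$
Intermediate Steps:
$z = - \frac{1}{13377381}$ ($z = \frac{1}{-13377381} = - \frac{1}{13377381} \approx -7.4753 \cdot 10^{-8}$)
$\frac{1}{z + 131 \cdot 20584} = \frac{1}{- \frac{1}{13377381} + 131 \cdot 20584} = \frac{1}{- \frac{1}{13377381} + 2696504} = \frac{1}{\frac{36072161376023}{13377381}} = \frac{13377381}{36072161376023}$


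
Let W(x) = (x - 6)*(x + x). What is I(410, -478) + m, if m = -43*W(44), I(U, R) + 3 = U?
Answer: -143385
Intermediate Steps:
I(U, R) = -3 + U
W(x) = 2*x*(-6 + x) (W(x) = (-6 + x)*(2*x) = 2*x*(-6 + x))
m = -143792 (m = -86*44*(-6 + 44) = -86*44*38 = -43*3344 = -143792)
I(410, -478) + m = (-3 + 410) - 143792 = 407 - 143792 = -143385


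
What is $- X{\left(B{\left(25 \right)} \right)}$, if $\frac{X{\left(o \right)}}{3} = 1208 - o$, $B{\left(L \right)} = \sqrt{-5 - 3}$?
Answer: $-3624 + 6 i \sqrt{2} \approx -3624.0 + 8.4853 i$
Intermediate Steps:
$B{\left(L \right)} = 2 i \sqrt{2}$ ($B{\left(L \right)} = \sqrt{-8} = 2 i \sqrt{2}$)
$X{\left(o \right)} = 3624 - 3 o$ ($X{\left(o \right)} = 3 \left(1208 - o\right) = 3624 - 3 o$)
$- X{\left(B{\left(25 \right)} \right)} = - (3624 - 3 \cdot 2 i \sqrt{2}) = - (3624 - 6 i \sqrt{2}) = -3624 + 6 i \sqrt{2}$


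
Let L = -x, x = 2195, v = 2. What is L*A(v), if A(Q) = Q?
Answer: -4390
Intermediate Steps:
L = -2195 (L = -1*2195 = -2195)
L*A(v) = -2195*2 = -4390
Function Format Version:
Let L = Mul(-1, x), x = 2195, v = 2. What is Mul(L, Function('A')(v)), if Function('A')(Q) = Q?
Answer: -4390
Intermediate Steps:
L = -2195 (L = Mul(-1, 2195) = -2195)
Mul(L, Function('A')(v)) = Mul(-2195, 2) = -4390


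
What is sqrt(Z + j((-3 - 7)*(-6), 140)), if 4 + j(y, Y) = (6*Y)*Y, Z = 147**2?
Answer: sqrt(139205) ≈ 373.10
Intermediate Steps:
Z = 21609
j(y, Y) = -4 + 6*Y**2 (j(y, Y) = -4 + (6*Y)*Y = -4 + 6*Y**2)
sqrt(Z + j((-3 - 7)*(-6), 140)) = sqrt(21609 + (-4 + 6*140**2)) = sqrt(21609 + (-4 + 6*19600)) = sqrt(21609 + (-4 + 117600)) = sqrt(21609 + 117596) = sqrt(139205)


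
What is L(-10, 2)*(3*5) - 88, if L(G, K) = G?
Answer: -238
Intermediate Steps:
L(-10, 2)*(3*5) - 88 = -30*5 - 88 = -10*15 - 88 = -150 - 88 = -238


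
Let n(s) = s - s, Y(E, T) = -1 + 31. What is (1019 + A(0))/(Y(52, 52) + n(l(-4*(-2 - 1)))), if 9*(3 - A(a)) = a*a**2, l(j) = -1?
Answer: 511/15 ≈ 34.067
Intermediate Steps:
Y(E, T) = 30
n(s) = 0
A(a) = 3 - a**3/9 (A(a) = 3 - a*a**2/9 = 3 - a**3/9)
(1019 + A(0))/(Y(52, 52) + n(l(-4*(-2 - 1)))) = (1019 + (3 - 1/9*0**3))/(30 + 0) = (1019 + (3 - 1/9*0))/30 = (1019 + (3 + 0))*(1/30) = (1019 + 3)*(1/30) = 1022*(1/30) = 511/15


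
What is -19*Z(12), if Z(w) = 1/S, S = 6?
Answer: -19/6 ≈ -3.1667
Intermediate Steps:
Z(w) = ⅙ (Z(w) = 1/6 = ⅙)
-19*Z(12) = -19*⅙ = -19/6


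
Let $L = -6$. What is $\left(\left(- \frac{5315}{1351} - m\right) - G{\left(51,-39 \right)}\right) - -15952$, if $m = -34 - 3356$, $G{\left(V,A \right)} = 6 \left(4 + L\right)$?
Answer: $\frac{26141939}{1351} \approx 19350.0$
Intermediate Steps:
$G{\left(V,A \right)} = -12$ ($G{\left(V,A \right)} = 6 \left(4 - 6\right) = 6 \left(-2\right) = -12$)
$m = -3390$
$\left(\left(- \frac{5315}{1351} - m\right) - G{\left(51,-39 \right)}\right) - -15952 = \left(\left(- \frac{5315}{1351} - -3390\right) - -12\right) - -15952 = \left(\left(\left(-5315\right) \frac{1}{1351} + 3390\right) + 12\right) + 15952 = \left(\left(- \frac{5315}{1351} + 3390\right) + 12\right) + 15952 = \left(\frac{4574575}{1351} + 12\right) + 15952 = \frac{4590787}{1351} + 15952 = \frac{26141939}{1351}$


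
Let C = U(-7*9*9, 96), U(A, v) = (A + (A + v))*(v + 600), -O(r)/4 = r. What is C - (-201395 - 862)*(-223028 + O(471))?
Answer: -45490748832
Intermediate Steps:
O(r) = -4*r
U(A, v) = (600 + v)*(v + 2*A) (U(A, v) = (v + 2*A)*(600 + v) = (600 + v)*(v + 2*A))
C = -722448 (C = 96² + 600*96 + 1200*(-7*9*9) + 2*(-7*9*9)*96 = 9216 + 57600 + 1200*(-63*9) + 2*(-63*9)*96 = 9216 + 57600 + 1200*(-567) + 2*(-567)*96 = 9216 + 57600 - 680400 - 108864 = -722448)
C - (-201395 - 862)*(-223028 + O(471)) = -722448 - (-201395 - 862)*(-223028 - 4*471) = -722448 - (-202257)*(-223028 - 1884) = -722448 - (-202257)*(-224912) = -722448 - 1*45490026384 = -722448 - 45490026384 = -45490748832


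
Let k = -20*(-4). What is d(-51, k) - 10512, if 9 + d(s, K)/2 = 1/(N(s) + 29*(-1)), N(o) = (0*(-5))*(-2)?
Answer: -305372/29 ≈ -10530.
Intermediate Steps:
N(o) = 0 (N(o) = 0*(-2) = 0)
k = 80 (k = -10*(-8) = 80)
d(s, K) = -524/29 (d(s, K) = -18 + 2/(0 + 29*(-1)) = -18 + 2/(0 - 29) = -18 + 2/(-29) = -18 + 2*(-1/29) = -18 - 2/29 = -524/29)
d(-51, k) - 10512 = -524/29 - 10512 = -305372/29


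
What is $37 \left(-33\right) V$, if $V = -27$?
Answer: $32967$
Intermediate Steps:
$37 \left(-33\right) V = 37 \left(-33\right) \left(-27\right) = \left(-1221\right) \left(-27\right) = 32967$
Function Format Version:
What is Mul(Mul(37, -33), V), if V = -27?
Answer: 32967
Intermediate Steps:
Mul(Mul(37, -33), V) = Mul(Mul(37, -33), -27) = Mul(-1221, -27) = 32967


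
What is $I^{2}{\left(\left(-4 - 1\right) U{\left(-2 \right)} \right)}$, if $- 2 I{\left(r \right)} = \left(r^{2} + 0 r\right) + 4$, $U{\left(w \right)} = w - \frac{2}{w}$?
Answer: $\frac{841}{4} \approx 210.25$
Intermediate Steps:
$I{\left(r \right)} = -2 - \frac{r^{2}}{2}$ ($I{\left(r \right)} = - \frac{\left(r^{2} + 0 r\right) + 4}{2} = - \frac{\left(r^{2} + 0\right) + 4}{2} = - \frac{r^{2} + 4}{2} = - \frac{4 + r^{2}}{2} = -2 - \frac{r^{2}}{2}$)
$I^{2}{\left(\left(-4 - 1\right) U{\left(-2 \right)} \right)} = \left(-2 - \frac{\left(\left(-4 - 1\right) \left(-2 - \frac{2}{-2}\right)\right)^{2}}{2}\right)^{2} = \left(-2 - \frac{\left(- 5 \left(-2 - -1\right)\right)^{2}}{2}\right)^{2} = \left(-2 - \frac{\left(- 5 \left(-2 + 1\right)\right)^{2}}{2}\right)^{2} = \left(-2 - \frac{\left(\left(-5\right) \left(-1\right)\right)^{2}}{2}\right)^{2} = \left(-2 - \frac{5^{2}}{2}\right)^{2} = \left(-2 - \frac{25}{2}\right)^{2} = \left(- \frac{29}{2}\right)^{2} = \frac{841}{4}$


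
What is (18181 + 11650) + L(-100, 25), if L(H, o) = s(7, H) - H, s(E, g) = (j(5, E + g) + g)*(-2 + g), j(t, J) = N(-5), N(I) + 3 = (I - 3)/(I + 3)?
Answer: 40029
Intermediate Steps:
N(I) = -3 + (-3 + I)/(3 + I) (N(I) = -3 + (I - 3)/(I + 3) = -3 + (-3 + I)/(3 + I))
j(t, J) = 1 (j(t, J) = 2*(-6 - 1*(-5))/(3 - 5) = 2*(-6 + 5)/(-2) = 2*(-1/2)*(-1) = 1)
s(E, g) = (1 + g)*(-2 + g)
L(H, o) = -2 + H**2 - 2*H (L(H, o) = (-2 + H**2 - H) - H = -2 + H**2 - 2*H)
(18181 + 11650) + L(-100, 25) = (18181 + 11650) + (-2 + (-100)**2 - 2*(-100)) = 29831 + (-2 + 10000 + 200) = 29831 + 10198 = 40029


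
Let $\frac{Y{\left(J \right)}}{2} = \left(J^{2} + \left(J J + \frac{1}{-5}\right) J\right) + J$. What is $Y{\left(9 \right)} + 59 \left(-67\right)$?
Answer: $- \frac{11593}{5} \approx -2318.6$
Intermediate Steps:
$Y{\left(J \right)} = 2 J + 2 J^{2} + 2 J \left(- \frac{1}{5} + J^{2}\right)$ ($Y{\left(J \right)} = 2 \left(\left(J^{2} + \left(J J + \frac{1}{-5}\right) J\right) + J\right) = 2 \left(\left(J^{2} + \left(J^{2} - \frac{1}{5}\right) J\right) + J\right) = 2 \left(\left(J^{2} + \left(- \frac{1}{5} + J^{2}\right) J\right) + J\right) = 2 \left(\left(J^{2} + J \left(- \frac{1}{5} + J^{2}\right)\right) + J\right) = 2 \left(J + J^{2} + J \left(- \frac{1}{5} + J^{2}\right)\right) = 2 J + 2 J^{2} + 2 J \left(- \frac{1}{5} + J^{2}\right)$)
$Y{\left(9 \right)} + 59 \left(-67\right) = \frac{2}{5} \cdot 9 \left(4 + 5 \cdot 9 + 5 \cdot 9^{2}\right) + 59 \left(-67\right) = \frac{2}{5} \cdot 9 \left(4 + 45 + 5 \cdot 81\right) - 3953 = \frac{2}{5} \cdot 9 \left(4 + 45 + 405\right) - 3953 = \frac{2}{5} \cdot 9 \cdot 454 - 3953 = \frac{8172}{5} - 3953 = - \frac{11593}{5}$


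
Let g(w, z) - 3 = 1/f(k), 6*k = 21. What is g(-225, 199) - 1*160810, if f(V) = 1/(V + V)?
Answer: -160800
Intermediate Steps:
k = 7/2 (k = (1/6)*21 = 7/2 ≈ 3.5000)
f(V) = 1/(2*V)
g(w, z) = 10 (g(w, z) = 3 + 1/(1/(2*(7/2))) = 3 + 1/((1/2)*(2/7)) = 3 + 1/(1/7) = 3 + 7 = 10)
g(-225, 199) - 1*160810 = 10 - 1*160810 = 10 - 160810 = -160800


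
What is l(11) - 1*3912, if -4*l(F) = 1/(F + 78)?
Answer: -1392673/356 ≈ -3912.0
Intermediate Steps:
l(F) = -1/(4*(78 + F)) (l(F) = -1/(4*(F + 78)) = -1/(4*(78 + F)))
l(11) - 1*3912 = -1/(312 + 4*11) - 1*3912 = -1/(312 + 44) - 3912 = -1/356 - 3912 = -1392673/356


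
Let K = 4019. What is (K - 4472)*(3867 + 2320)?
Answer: -2802711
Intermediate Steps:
(K - 4472)*(3867 + 2320) = (4019 - 4472)*(3867 + 2320) = -453*6187 = -2802711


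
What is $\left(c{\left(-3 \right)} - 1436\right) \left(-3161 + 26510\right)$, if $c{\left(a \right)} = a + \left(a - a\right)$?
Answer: $-33599211$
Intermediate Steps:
$c{\left(a \right)} = a$ ($c{\left(a \right)} = a + 0 = a$)
$\left(c{\left(-3 \right)} - 1436\right) \left(-3161 + 26510\right) = \left(-3 - 1436\right) \left(-3161 + 26510\right) = \left(-1439\right) 23349 = -33599211$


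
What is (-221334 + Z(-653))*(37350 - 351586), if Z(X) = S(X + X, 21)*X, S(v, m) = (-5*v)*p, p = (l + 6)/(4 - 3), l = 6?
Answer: 16148718133704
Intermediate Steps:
p = 12 (p = (6 + 6)/(4 - 3) = 12/1 = 12*1 = 12)
S(v, m) = -60*v (S(v, m) = -5*v*12 = -60*v)
Z(X) = -120*X**2 (Z(X) = (-60*(X + X))*X = (-120*X)*X = -120*X**2)
(-221334 + Z(-653))*(37350 - 351586) = (-221334 - 120*(-653)**2)*(37350 - 351586) = (-221334 - 120*426409)*(-314236) = (-221334 - 51169080)*(-314236) = -51390414*(-314236) = 16148718133704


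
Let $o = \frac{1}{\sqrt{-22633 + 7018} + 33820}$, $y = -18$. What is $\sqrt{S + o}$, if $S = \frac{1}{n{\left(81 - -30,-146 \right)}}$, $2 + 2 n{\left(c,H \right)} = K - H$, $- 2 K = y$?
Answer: $\frac{\sqrt{44582706366022214950 - 8925133941045 i \sqrt{1735}}}{58334208765} \approx 0.11446 - 4.7723 \cdot 10^{-7} i$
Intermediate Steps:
$K = 9$ ($K = \left(- \frac{1}{2}\right) \left(-18\right) = 9$)
$o = \frac{1}{33820 + 3 i \sqrt{1735}}$ ($o = \frac{1}{\sqrt{-15615} + 33820} = \frac{1}{3 i \sqrt{1735} + 33820} = \frac{1}{33820 + 3 i \sqrt{1735}} \approx 2.9568 \cdot 10^{-5} - 1.092 \cdot 10^{-7} i$)
$n{\left(c,H \right)} = \frac{7}{2} - \frac{H}{2}$ ($n{\left(c,H \right)} = -1 + \frac{9 - H}{2} = -1 - \left(- \frac{9}{2} + \frac{H}{2}\right) = \frac{7}{2} - \frac{H}{2}$)
$S = \frac{2}{153}$ ($S = \frac{1}{\frac{7}{2} - -73} = \frac{1}{\frac{7}{2} + 73} = \frac{1}{\frac{153}{2}} = \frac{2}{153} \approx 0.013072$)
$\sqrt{S + o} = \sqrt{\frac{2}{153} + \left(\frac{6764}{228761603} - \frac{3 i \sqrt{1735}}{1143808015}\right)} = \sqrt{\frac{458558098}{35000525259} - \frac{3 i \sqrt{1735}}{1143808015}}$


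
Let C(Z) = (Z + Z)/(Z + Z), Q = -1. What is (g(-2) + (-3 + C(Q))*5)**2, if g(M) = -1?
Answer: 121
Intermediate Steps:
C(Z) = 1 (C(Z) = (2*Z)/((2*Z)) = (2*Z)*(1/(2*Z)) = 1)
(g(-2) + (-3 + C(Q))*5)**2 = (-1 + (-3 + 1)*5)**2 = (-1 - 2*5)**2 = (-1 - 10)**2 = (-11)**2 = 121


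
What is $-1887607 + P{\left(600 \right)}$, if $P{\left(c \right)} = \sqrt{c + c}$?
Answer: $-1887607 + 20 \sqrt{3} \approx -1.8876 \cdot 10^{6}$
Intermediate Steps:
$P{\left(c \right)} = \sqrt{2} \sqrt{c}$ ($P{\left(c \right)} = \sqrt{2 c} = \sqrt{2} \sqrt{c}$)
$-1887607 + P{\left(600 \right)} = -1887607 + \sqrt{2} \sqrt{600} = -1887607 + \sqrt{2} \cdot 10 \sqrt{6} = -1887607 + 20 \sqrt{3}$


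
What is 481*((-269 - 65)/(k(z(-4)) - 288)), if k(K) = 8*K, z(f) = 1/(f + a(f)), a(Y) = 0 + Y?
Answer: 160654/289 ≈ 555.90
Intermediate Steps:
a(Y) = Y
z(f) = 1/(2*f) (z(f) = 1/(f + f) = 1/(2*f))
481*((-269 - 65)/(k(z(-4)) - 288)) = 481*((-269 - 65)/(8*((1/2)/(-4)) - 288)) = 481*(-334/(8*((1/2)*(-1/4)) - 288)) = 481*(-334/(8*(-1/8) - 288)) = 481*(-334/(-1 - 288)) = 481*(-334/(-289)) = 481*(-334*(-1/289)) = 481*(334/289) = 160654/289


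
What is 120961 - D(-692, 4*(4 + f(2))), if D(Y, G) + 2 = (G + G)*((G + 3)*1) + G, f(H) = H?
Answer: 119643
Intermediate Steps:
D(Y, G) = -2 + G + 2*G*(3 + G) (D(Y, G) = -2 + ((G + G)*((G + 3)*1) + G) = -2 + ((2*G)*((3 + G)*1) + G) = -2 + ((2*G)*(3 + G) + G) = -2 + (2*G*(3 + G) + G) = -2 + (G + 2*G*(3 + G)) = -2 + G + 2*G*(3 + G))
120961 - D(-692, 4*(4 + f(2))) = 120961 - (-2 + 2*(4*(4 + 2))² + 7*(4*(4 + 2))) = 120961 - (-2 + 2*(4*6)² + 7*(4*6)) = 120961 - (-2 + 2*24² + 7*24) = 120961 - (-2 + 2*576 + 168) = 120961 - (-2 + 1152 + 168) = 120961 - 1*1318 = 120961 - 1318 = 119643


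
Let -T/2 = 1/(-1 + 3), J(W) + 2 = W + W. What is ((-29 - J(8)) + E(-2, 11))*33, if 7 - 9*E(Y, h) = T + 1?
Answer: -4180/3 ≈ -1393.3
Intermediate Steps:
J(W) = -2 + 2*W (J(W) = -2 + (W + W) = -2 + 2*W)
T = -1 (T = -2/(-1 + 3) = -2/2 = -2*½ = -1)
E(Y, h) = 7/9 (E(Y, h) = 7/9 - (-1 + 1)/9 = 7/9 - ⅑*0 = 7/9 + 0 = 7/9)
((-29 - J(8)) + E(-2, 11))*33 = ((-29 - (-2 + 2*8)) + 7/9)*33 = ((-29 - (-2 + 16)) + 7/9)*33 = ((-29 - 1*14) + 7/9)*33 = ((-29 - 14) + 7/9)*33 = (-43 + 7/9)*33 = -380/9*33 = -4180/3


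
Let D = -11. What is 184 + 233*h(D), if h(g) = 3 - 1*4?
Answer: -49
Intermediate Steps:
h(g) = -1 (h(g) = 3 - 4 = -1)
184 + 233*h(D) = 184 + 233*(-1) = 184 - 233 = -49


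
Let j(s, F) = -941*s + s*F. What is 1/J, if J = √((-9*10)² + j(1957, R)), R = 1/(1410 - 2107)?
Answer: -I*√890701559562/1277907546 ≈ -0.00073853*I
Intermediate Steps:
R = -1/697 (R = 1/(-697) = -1/697 ≈ -0.0014347)
j(s, F) = -941*s + F*s
J = I*√890701559562/697 (J = √((-9*10)² + 1957*(-941 - 1/697)) = √((-90)² + 1957*(-655878/697)) = √(8100 - 1283553246/697) = √(-1277907546/697) = I*√890701559562/697 ≈ 1354.0*I)
1/J = 1/(I*√890701559562/697) = -I*√890701559562/1277907546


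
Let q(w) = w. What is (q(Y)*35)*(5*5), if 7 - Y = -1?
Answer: 7000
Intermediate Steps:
Y = 8 (Y = 7 - 1*(-1) = 7 + 1 = 8)
(q(Y)*35)*(5*5) = (8*35)*(5*5) = 280*25 = 7000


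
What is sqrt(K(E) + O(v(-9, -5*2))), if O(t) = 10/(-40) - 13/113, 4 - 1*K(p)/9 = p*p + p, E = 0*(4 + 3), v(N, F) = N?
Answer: sqrt(1820091)/226 ≈ 5.9695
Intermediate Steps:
E = 0 (E = 0*7 = 0)
K(p) = 36 - 9*p - 9*p**2 (K(p) = 36 - 9*(p*p + p) = 36 - 9*(p**2 + p) = 36 - 9*(p + p**2) = 36 + (-9*p - 9*p**2) = 36 - 9*p - 9*p**2)
O(t) = -165/452 (O(t) = 10*(-1/40) - 13*1/113 = -1/4 - 13/113 = -165/452)
sqrt(K(E) + O(v(-9, -5*2))) = sqrt((36 - 9*0 - 9*0**2) - 165/452) = sqrt((36 + 0 - 9*0) - 165/452) = sqrt((36 + 0 + 0) - 165/452) = sqrt(36 - 165/452) = sqrt(16107/452) = sqrt(1820091)/226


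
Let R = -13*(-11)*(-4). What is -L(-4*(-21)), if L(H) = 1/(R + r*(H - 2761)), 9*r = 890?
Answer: 9/2387678 ≈ 3.7694e-6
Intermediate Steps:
r = 890/9 (r = (⅑)*890 = 890/9 ≈ 98.889)
R = -572 (R = 143*(-4) = -572)
L(H) = 1/(-2462438/9 + 890*H/9) (L(H) = 1/(-572 + 890*(H - 2761)/9) = 1/(-572 + 890*(-2761 + H)/9) = 1/(-572 + (-2457290/9 + 890*H/9)) = 1/(-2462438/9 + 890*H/9))
-L(-4*(-21)) = -9/(2*(-1231219 + 445*(-4*(-21)))) = -9/(2*(-1231219 + 445*84)) = -9/(2*(-1231219 + 37380)) = -9/(2*(-1193839)) = -9*(-1)/(2*1193839) = -1*(-9/2387678) = 9/2387678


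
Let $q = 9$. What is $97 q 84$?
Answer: $73332$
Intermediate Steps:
$97 q 84 = 97 \cdot 9 \cdot 84 = 873 \cdot 84 = 73332$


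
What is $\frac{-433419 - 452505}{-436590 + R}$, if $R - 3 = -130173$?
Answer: $\frac{73827}{47230} \approx 1.5631$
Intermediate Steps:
$R = -130170$ ($R = 3 - 130173 = -130170$)
$\frac{-433419 - 452505}{-436590 + R} = \frac{-433419 - 452505}{-436590 - 130170} = - \frac{885924}{-566760} = \left(-885924\right) \left(- \frac{1}{566760}\right) = \frac{73827}{47230}$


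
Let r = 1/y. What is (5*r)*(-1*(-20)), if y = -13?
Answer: -100/13 ≈ -7.6923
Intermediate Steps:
r = -1/13 (r = 1/(-13) = -1/13 ≈ -0.076923)
(5*r)*(-1*(-20)) = (5*(-1/13))*(-1*(-20)) = -5/13*20 = -100/13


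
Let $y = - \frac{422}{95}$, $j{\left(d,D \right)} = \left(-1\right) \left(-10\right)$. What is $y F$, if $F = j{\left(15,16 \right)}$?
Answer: $- \frac{844}{19} \approx -44.421$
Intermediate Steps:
$j{\left(d,D \right)} = 10$
$y = - \frac{422}{95}$ ($y = \left(-422\right) \frac{1}{95} = - \frac{422}{95} \approx -4.4421$)
$F = 10$
$y F = \left(- \frac{422}{95}\right) 10 = - \frac{844}{19}$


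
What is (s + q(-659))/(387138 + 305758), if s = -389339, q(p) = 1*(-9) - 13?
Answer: -389361/692896 ≈ -0.56193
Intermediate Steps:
q(p) = -22 (q(p) = -9 - 13 = -22)
(s + q(-659))/(387138 + 305758) = (-389339 - 22)/(387138 + 305758) = -389361/692896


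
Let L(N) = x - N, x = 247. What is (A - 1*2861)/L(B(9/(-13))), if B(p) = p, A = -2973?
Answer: -37921/1610 ≈ -23.553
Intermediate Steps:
L(N) = 247 - N
(A - 1*2861)/L(B(9/(-13))) = (-2973 - 1*2861)/(247 - 9/(-13)) = (-2973 - 2861)/(247 - 9*(-1)/13) = -5834/(247 - 1*(-9/13)) = -5834/(247 + 9/13) = -5834/3220/13 = -5834*13/3220 = -37921/1610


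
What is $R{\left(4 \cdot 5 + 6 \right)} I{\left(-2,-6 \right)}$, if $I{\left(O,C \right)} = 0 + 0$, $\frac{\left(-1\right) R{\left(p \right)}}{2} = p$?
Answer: $0$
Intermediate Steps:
$R{\left(p \right)} = - 2 p$
$I{\left(O,C \right)} = 0$
$R{\left(4 \cdot 5 + 6 \right)} I{\left(-2,-6 \right)} = - 2 \left(4 \cdot 5 + 6\right) 0 = - 2 \left(20 + 6\right) 0 = \left(-2\right) 26 \cdot 0 = \left(-52\right) 0 = 0$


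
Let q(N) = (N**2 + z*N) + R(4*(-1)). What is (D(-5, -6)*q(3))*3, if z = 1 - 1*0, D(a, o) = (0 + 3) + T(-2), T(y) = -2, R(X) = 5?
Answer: 51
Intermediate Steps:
D(a, o) = 1 (D(a, o) = (0 + 3) - 2 = 3 - 2 = 1)
z = 1 (z = 1 + 0 = 1)
q(N) = 5 + N + N**2 (q(N) = (N**2 + 1*N) + 5 = (N**2 + N) + 5 = (N + N**2) + 5 = 5 + N + N**2)
(D(-5, -6)*q(3))*3 = (1*(5 + 3 + 3**2))*3 = (1*(5 + 3 + 9))*3 = (1*17)*3 = 17*3 = 51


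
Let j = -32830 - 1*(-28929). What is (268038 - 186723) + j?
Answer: 77414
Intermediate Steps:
j = -3901 (j = -32830 + 28929 = -3901)
(268038 - 186723) + j = (268038 - 186723) - 3901 = 81315 - 3901 = 77414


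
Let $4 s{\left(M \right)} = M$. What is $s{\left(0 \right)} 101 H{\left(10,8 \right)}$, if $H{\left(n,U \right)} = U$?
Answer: $0$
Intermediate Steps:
$s{\left(M \right)} = \frac{M}{4}$
$s{\left(0 \right)} 101 H{\left(10,8 \right)} = \frac{1}{4} \cdot 0 \cdot 101 \cdot 8 = 0 \cdot 101 \cdot 8 = 0 \cdot 8 = 0$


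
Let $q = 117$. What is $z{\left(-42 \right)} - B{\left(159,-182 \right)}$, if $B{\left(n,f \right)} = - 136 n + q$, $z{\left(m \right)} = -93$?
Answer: $21414$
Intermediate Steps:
$B{\left(n,f \right)} = 117 - 136 n$ ($B{\left(n,f \right)} = - 136 n + 117 = 117 - 136 n$)
$z{\left(-42 \right)} - B{\left(159,-182 \right)} = -93 - \left(117 - 21624\right) = -93 - -21507 = -93 + 21507 = 21414$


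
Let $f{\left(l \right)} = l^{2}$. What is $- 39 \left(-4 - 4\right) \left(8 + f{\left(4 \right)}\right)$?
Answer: $7488$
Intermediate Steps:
$- 39 \left(-4 - 4\right) \left(8 + f{\left(4 \right)}\right) = - 39 \left(-4 - 4\right) \left(8 + 4^{2}\right) = - 39 \left(- 8 \left(8 + 16\right)\right) = - 39 \left(\left(-8\right) 24\right) = \left(-39\right) \left(-192\right) = 7488$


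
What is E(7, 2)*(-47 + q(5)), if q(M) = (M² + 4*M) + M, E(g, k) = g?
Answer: 21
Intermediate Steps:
q(M) = M² + 5*M
E(7, 2)*(-47 + q(5)) = 7*(-47 + 5*(5 + 5)) = 7*(-47 + 5*10) = 7*(-47 + 50) = 7*3 = 21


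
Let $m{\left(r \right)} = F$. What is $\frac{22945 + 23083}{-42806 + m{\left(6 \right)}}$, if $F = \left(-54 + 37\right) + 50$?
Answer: $- \frac{46028}{42773} \approx -1.0761$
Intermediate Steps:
$F = 33$ ($F = -17 + 50 = 33$)
$m{\left(r \right)} = 33$
$\frac{22945 + 23083}{-42806 + m{\left(6 \right)}} = \frac{22945 + 23083}{-42806 + 33} = \frac{46028}{-42773} = 46028 \left(- \frac{1}{42773}\right) = - \frac{46028}{42773}$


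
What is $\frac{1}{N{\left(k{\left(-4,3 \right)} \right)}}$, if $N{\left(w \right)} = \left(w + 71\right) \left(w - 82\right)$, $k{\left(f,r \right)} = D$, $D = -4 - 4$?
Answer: $- \frac{1}{5670} \approx -0.00017637$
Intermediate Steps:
$D = -8$ ($D = -4 - 4 = -8$)
$k{\left(f,r \right)} = -8$
$N{\left(w \right)} = \left(-82 + w\right) \left(71 + w\right)$ ($N{\left(w \right)} = \left(71 + w\right) \left(-82 + w\right) = \left(-82 + w\right) \left(71 + w\right)$)
$\frac{1}{N{\left(k{\left(-4,3 \right)} \right)}} = \frac{1}{-5822 + \left(-8\right)^{2} - -88} = \frac{1}{-5822 + 64 + 88} = \frac{1}{-5670} = - \frac{1}{5670}$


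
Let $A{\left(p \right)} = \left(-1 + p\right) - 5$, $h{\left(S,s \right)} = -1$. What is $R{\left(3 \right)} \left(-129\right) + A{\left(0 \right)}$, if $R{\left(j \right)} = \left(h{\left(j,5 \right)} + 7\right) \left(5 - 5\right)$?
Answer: $-6$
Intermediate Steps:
$A{\left(p \right)} = -6 + p$
$R{\left(j \right)} = 0$ ($R{\left(j \right)} = \left(-1 + 7\right) \left(5 - 5\right) = 6 \cdot 0 = 0$)
$R{\left(3 \right)} \left(-129\right) + A{\left(0 \right)} = 0 \left(-129\right) + \left(-6 + 0\right) = 0 - 6 = -6$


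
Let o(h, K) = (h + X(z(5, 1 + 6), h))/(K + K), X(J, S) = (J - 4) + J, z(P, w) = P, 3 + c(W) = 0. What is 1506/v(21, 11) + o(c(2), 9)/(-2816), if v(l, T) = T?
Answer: 2313215/16896 ≈ 136.91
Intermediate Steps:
c(W) = -3 (c(W) = -3 + 0 = -3)
X(J, S) = -4 + 2*J (X(J, S) = (-4 + J) + J = -4 + 2*J)
o(h, K) = (6 + h)/(2*K) (o(h, K) = (h + (-4 + 2*5))/(K + K) = (h + (-4 + 10))/((2*K)) = (h + 6)*(1/(2*K)) = (6 + h)*(1/(2*K)) = (6 + h)/(2*K))
1506/v(21, 11) + o(c(2), 9)/(-2816) = 1506/11 + ((½)*(6 - 3)/9)/(-2816) = 1506*(1/11) + ((½)*(⅑)*3)*(-1/2816) = 1506/11 + (⅙)*(-1/2816) = 1506/11 - 1/16896 = 2313215/16896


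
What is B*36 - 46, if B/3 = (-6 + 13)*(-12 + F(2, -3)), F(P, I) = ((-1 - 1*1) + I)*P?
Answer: -16678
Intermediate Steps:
F(P, I) = P*(-2 + I) (F(P, I) = ((-1 - 1) + I)*P = (-2 + I)*P = P*(-2 + I))
B = -462 (B = 3*((-6 + 13)*(-12 + 2*(-2 - 3))) = 3*(7*(-12 + 2*(-5))) = 3*(7*(-12 - 10)) = 3*(7*(-22)) = 3*(-154) = -462)
B*36 - 46 = -462*36 - 46 = -16632 - 46 = -16678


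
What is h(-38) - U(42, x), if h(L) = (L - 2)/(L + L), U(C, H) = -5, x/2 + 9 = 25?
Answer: 105/19 ≈ 5.5263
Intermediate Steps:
x = 32 (x = -18 + 2*25 = -18 + 50 = 32)
h(L) = (-2 + L)/(2*L) (h(L) = (-2 + L)/((2*L)) = (-2 + L)*(1/(2*L)) = (-2 + L)/(2*L))
h(-38) - U(42, x) = (½)*(-2 - 38)/(-38) - 1*(-5) = (½)*(-1/38)*(-40) + 5 = 10/19 + 5 = 105/19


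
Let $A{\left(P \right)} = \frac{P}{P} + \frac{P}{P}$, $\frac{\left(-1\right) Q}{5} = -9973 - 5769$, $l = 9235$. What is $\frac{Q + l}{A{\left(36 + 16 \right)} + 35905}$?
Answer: $\frac{29315}{11969} \approx 2.4492$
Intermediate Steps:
$Q = 78710$ ($Q = - 5 \left(-9973 - 5769\right) = \left(-5\right) \left(-15742\right) = 78710$)
$A{\left(P \right)} = 2$ ($A{\left(P \right)} = 1 + 1 = 2$)
$\frac{Q + l}{A{\left(36 + 16 \right)} + 35905} = \frac{78710 + 9235}{2 + 35905} = \frac{87945}{35907} = 87945 \cdot \frac{1}{35907} = \frac{29315}{11969}$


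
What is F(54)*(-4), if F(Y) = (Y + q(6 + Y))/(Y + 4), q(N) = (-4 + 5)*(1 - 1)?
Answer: -108/29 ≈ -3.7241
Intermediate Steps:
q(N) = 0 (q(N) = 1*0 = 0)
F(Y) = Y/(4 + Y) (F(Y) = (Y + 0)/(Y + 4) = Y/(4 + Y))
F(54)*(-4) = (54/(4 + 54))*(-4) = (54/58)*(-4) = (54*(1/58))*(-4) = (27/29)*(-4) = -108/29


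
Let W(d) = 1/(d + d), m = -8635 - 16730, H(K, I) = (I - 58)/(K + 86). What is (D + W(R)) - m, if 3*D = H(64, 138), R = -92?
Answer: 210023627/8280 ≈ 25365.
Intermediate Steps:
H(K, I) = (-58 + I)/(86 + K)
m = -25365
D = 8/45 (D = ((-58 + 138)/(86 + 64))/3 = (80/150)/3 = ((1/150)*80)/3 = (⅓)*(8/15) = 8/45 ≈ 0.17778)
W(d) = 1/(2*d)
(D + W(R)) - m = (8/45 + (½)/(-92)) - 1*(-25365) = (8/45 + (½)*(-1/92)) + 25365 = (8/45 - 1/184) + 25365 = 1427/8280 + 25365 = 210023627/8280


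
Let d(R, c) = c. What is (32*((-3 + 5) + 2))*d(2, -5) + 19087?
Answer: 18447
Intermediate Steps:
(32*((-3 + 5) + 2))*d(2, -5) + 19087 = (32*((-3 + 5) + 2))*(-5) + 19087 = (32*(2 + 2))*(-5) + 19087 = (32*4)*(-5) + 19087 = 128*(-5) + 19087 = -640 + 19087 = 18447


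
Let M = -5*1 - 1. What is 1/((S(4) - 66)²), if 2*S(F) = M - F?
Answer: 1/5041 ≈ 0.00019837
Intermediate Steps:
M = -6 (M = -5 - 1 = -6)
S(F) = -3 - F/2 (S(F) = (-6 - F)/2 = -3 - F/2)
1/((S(4) - 66)²) = 1/(((-3 - ½*4) - 66)²) = 1/(((-3 - 2) - 66)²) = 1/((-5 - 66)²) = 1/((-71)²) = 1/5041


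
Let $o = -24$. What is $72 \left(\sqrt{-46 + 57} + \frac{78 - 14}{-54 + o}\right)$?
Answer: $- \frac{768}{13} + 72 \sqrt{11} \approx 179.72$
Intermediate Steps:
$72 \left(\sqrt{-46 + 57} + \frac{78 - 14}{-54 + o}\right) = 72 \left(\sqrt{-46 + 57} + \frac{78 - 14}{-54 - 24}\right) = 72 \left(\sqrt{11} + \frac{64}{-78}\right) = 72 \left(\sqrt{11} + 64 \left(- \frac{1}{78}\right)\right) = 72 \left(\sqrt{11} - \frac{32}{39}\right) = 72 \left(- \frac{32}{39} + \sqrt{11}\right) = - \frac{768}{13} + 72 \sqrt{11}$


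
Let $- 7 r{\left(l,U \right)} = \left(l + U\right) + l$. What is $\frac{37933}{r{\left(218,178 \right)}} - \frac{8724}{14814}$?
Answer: $- \frac{656488795}{1515966} \approx -433.05$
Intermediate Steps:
$r{\left(l,U \right)} = - \frac{2 l}{7} - \frac{U}{7}$ ($r{\left(l,U \right)} = - \frac{\left(l + U\right) + l}{7} = - \frac{\left(U + l\right) + l}{7} = - \frac{U + 2 l}{7} = - \frac{2 l}{7} - \frac{U}{7}$)
$\frac{37933}{r{\left(218,178 \right)}} - \frac{8724}{14814} = \frac{37933}{\left(- \frac{2}{7}\right) 218 - \frac{178}{7}} - \frac{8724}{14814} = \frac{37933}{- \frac{436}{7} - \frac{178}{7}} - \frac{1454}{2469} = \frac{37933}{- \frac{614}{7}} - \frac{1454}{2469} = 37933 \left(- \frac{7}{614}\right) - \frac{1454}{2469} = - \frac{265531}{614} - \frac{1454}{2469} = - \frac{656488795}{1515966}$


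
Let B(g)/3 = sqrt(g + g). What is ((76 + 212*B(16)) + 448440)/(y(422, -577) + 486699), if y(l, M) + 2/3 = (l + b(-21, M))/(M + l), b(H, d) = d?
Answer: 672774/730049 + 3816*sqrt(2)/730049 ≈ 0.92894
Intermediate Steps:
B(g) = 3*sqrt(2)*sqrt(g) (B(g) = 3*sqrt(g + g) = 3*sqrt(2*g) = 3*(sqrt(2)*sqrt(g)) = 3*sqrt(2)*sqrt(g))
y(l, M) = 1/3 (y(l, M) = -2/3 + (l + M)/(M + l) = -2/3 + (M + l)/(M + l) = -2/3 + 1 = 1/3)
((76 + 212*B(16)) + 448440)/(y(422, -577) + 486699) = ((76 + 212*(3*sqrt(2)*sqrt(16))) + 448440)/(1/3 + 486699) = ((76 + 212*(3*sqrt(2)*4)) + 448440)/(1460098/3) = ((76 + 212*(12*sqrt(2))) + 448440)*(3/1460098) = ((76 + 2544*sqrt(2)) + 448440)*(3/1460098) = (448516 + 2544*sqrt(2))*(3/1460098) = 672774/730049 + 3816*sqrt(2)/730049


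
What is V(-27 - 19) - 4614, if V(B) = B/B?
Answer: -4613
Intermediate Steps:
V(B) = 1
V(-27 - 19) - 4614 = 1 - 4614 = -4613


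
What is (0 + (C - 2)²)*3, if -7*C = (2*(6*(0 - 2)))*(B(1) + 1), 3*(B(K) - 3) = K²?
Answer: 24300/49 ≈ 495.92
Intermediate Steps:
B(K) = 3 + K²/3
C = 104/7 (C = -2*(6*(0 - 2))*((3 + (⅓)*1²) + 1)/7 = -2*(6*(-2))*((3 + (⅓)*1) + 1)/7 = -2*(-12)*((3 + ⅓) + 1)/7 = -(-24)*(10/3 + 1)/7 = -(-24)*13/(7*3) = -⅐*(-104) = 104/7 ≈ 14.857)
(0 + (C - 2)²)*3 = (0 + (104/7 - 2)²)*3 = (0 + (90/7)²)*3 = (0 + 8100/49)*3 = (8100/49)*3 = 24300/49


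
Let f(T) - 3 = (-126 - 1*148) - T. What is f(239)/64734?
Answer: -85/10789 ≈ -0.0078784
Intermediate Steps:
f(T) = -271 - T (f(T) = 3 + ((-126 - 1*148) - T) = 3 + ((-126 - 148) - T) = 3 + (-274 - T) = -271 - T)
f(239)/64734 = (-271 - 1*239)/64734 = (-271 - 239)*(1/64734) = -510*1/64734 = -85/10789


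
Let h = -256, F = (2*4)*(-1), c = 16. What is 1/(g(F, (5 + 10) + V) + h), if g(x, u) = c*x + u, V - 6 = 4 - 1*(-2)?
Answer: -1/357 ≈ -0.0028011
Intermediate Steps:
V = 12 (V = 6 + (4 - 1*(-2)) = 6 + (4 + 2) = 6 + 6 = 12)
F = -8 (F = 8*(-1) = -8)
g(x, u) = u + 16*x (g(x, u) = 16*x + u = u + 16*x)
1/(g(F, (5 + 10) + V) + h) = 1/((((5 + 10) + 12) + 16*(-8)) - 256) = 1/(((15 + 12) - 128) - 256) = 1/((27 - 128) - 256) = 1/(-101 - 256) = 1/(-357) = -1/357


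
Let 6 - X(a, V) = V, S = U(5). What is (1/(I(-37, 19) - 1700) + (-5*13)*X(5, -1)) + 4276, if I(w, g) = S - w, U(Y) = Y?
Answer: 6335217/1658 ≈ 3821.0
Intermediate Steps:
S = 5
X(a, V) = 6 - V
I(w, g) = 5 - w
(1/(I(-37, 19) - 1700) + (-5*13)*X(5, -1)) + 4276 = (1/((5 - 1*(-37)) - 1700) + (-5*13)*(6 - 1*(-1))) + 4276 = (1/((5 + 37) - 1700) - 65*(6 + 1)) + 4276 = (1/(42 - 1700) - 65*7) + 4276 = (1/(-1658) - 455) + 4276 = (-1/1658 - 455) + 4276 = -754391/1658 + 4276 = 6335217/1658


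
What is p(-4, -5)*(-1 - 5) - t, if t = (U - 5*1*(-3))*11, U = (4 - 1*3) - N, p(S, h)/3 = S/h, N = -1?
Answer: -1007/5 ≈ -201.40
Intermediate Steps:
p(S, h) = 3*S/h (p(S, h) = 3*(S/h) = 3*S/h)
U = 2 (U = (4 - 1*3) - 1*(-1) = (4 - 3) + 1 = 1 + 1 = 2)
t = 187 (t = (2 - 5*1*(-3))*11 = (2 - 5*(-3))*11 = (2 + 15)*11 = 17*11 = 187)
p(-4, -5)*(-1 - 5) - t = (3*(-4)/(-5))*(-1 - 5) - 1*187 = (3*(-4)*(-1/5))*(-6) - 187 = (12/5)*(-6) - 187 = -72/5 - 187 = -1007/5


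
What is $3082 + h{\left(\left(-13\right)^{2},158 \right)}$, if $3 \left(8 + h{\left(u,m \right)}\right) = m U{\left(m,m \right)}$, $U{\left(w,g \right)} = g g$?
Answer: $\frac{3953534}{3} \approx 1.3178 \cdot 10^{6}$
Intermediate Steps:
$U{\left(w,g \right)} = g^{2}$
$h{\left(u,m \right)} = -8 + \frac{m^{3}}{3}$ ($h{\left(u,m \right)} = -8 + \frac{m m^{2}}{3} = -8 + \frac{m^{3}}{3}$)
$3082 + h{\left(\left(-13\right)^{2},158 \right)} = 3082 - \left(8 - \frac{158^{3}}{3}\right) = 3082 + \left(-8 + \frac{1}{3} \cdot 3944312\right) = 3082 + \left(-8 + \frac{3944312}{3}\right) = 3082 + \frac{3944288}{3} = \frac{3953534}{3}$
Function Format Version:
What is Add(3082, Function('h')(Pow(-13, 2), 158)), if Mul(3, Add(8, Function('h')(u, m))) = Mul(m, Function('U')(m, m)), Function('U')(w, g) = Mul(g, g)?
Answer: Rational(3953534, 3) ≈ 1.3178e+6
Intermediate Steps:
Function('U')(w, g) = Pow(g, 2)
Function('h')(u, m) = Add(-8, Mul(Rational(1, 3), Pow(m, 3))) (Function('h')(u, m) = Add(-8, Mul(Rational(1, 3), Mul(m, Pow(m, 2)))) = Add(-8, Mul(Rational(1, 3), Pow(m, 3))))
Add(3082, Function('h')(Pow(-13, 2), 158)) = Add(3082, Add(-8, Mul(Rational(1, 3), Pow(158, 3)))) = Add(3082, Add(-8, Mul(Rational(1, 3), 3944312))) = Add(3082, Add(-8, Rational(3944312, 3))) = Add(3082, Rational(3944288, 3)) = Rational(3953534, 3)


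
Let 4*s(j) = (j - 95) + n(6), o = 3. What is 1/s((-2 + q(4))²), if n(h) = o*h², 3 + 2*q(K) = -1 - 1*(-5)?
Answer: 16/61 ≈ 0.26230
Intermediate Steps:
q(K) = ½ (q(K) = -3/2 + (-1 - 1*(-5))/2 = -3/2 + (-1 + 5)/2 = -3/2 + (½)*4 = -3/2 + 2 = ½)
n(h) = 3*h²
s(j) = 13/4 + j/4 (s(j) = ((j - 95) + 3*6²)/4 = ((-95 + j) + 3*36)/4 = ((-95 + j) + 108)/4 = (13 + j)/4 = 13/4 + j/4)
1/s((-2 + q(4))²) = 1/(13/4 + (-2 + ½)²/4) = 1/(13/4 + (-3/2)²/4) = 1/(13/4 + (¼)*(9/4)) = 1/(13/4 + 9/16) = 1/(61/16) = 16/61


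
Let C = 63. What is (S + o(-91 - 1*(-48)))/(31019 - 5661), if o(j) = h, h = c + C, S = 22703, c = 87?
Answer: 22853/25358 ≈ 0.90121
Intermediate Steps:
h = 150 (h = 87 + 63 = 150)
o(j) = 150
(S + o(-91 - 1*(-48)))/(31019 - 5661) = (22703 + 150)/(31019 - 5661) = 22853/25358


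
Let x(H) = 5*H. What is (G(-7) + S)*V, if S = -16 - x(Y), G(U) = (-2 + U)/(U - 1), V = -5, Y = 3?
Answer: 1195/8 ≈ 149.38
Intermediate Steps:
G(U) = (-2 + U)/(-1 + U)
S = -31 (S = -16 - 5*3 = -16 - 1*15 = -16 - 15 = -31)
(G(-7) + S)*V = ((-2 - 7)/(-1 - 7) - 31)*(-5) = (-9/(-8) - 31)*(-5) = (-1/8*(-9) - 31)*(-5) = (9/8 - 31)*(-5) = -239/8*(-5) = 1195/8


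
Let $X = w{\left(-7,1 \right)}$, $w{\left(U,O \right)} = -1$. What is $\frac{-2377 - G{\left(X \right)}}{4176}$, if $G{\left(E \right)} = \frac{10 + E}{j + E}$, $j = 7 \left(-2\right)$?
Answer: $- \frac{5941}{10440} \approx -0.56906$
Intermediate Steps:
$j = -14$
$X = -1$
$G{\left(E \right)} = \frac{10 + E}{-14 + E}$
$\frac{-2377 - G{\left(X \right)}}{4176} = \frac{-2377 - \frac{10 - 1}{-14 - 1}}{4176} = \left(-2377 - \frac{1}{-15} \cdot 9\right) \frac{1}{4176} = \left(-2377 - \left(- \frac{1}{15}\right) 9\right) \frac{1}{4176} = \left(-2377 - - \frac{3}{5}\right) \frac{1}{4176} = \left(-2377 + \frac{3}{5}\right) \frac{1}{4176} = \left(- \frac{11882}{5}\right) \frac{1}{4176} = - \frac{5941}{10440}$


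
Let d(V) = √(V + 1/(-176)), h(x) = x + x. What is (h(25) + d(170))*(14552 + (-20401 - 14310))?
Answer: -1007950 - 20159*√329109/44 ≈ -1.2708e+6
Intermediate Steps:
h(x) = 2*x
d(V) = √(-1/176 + V) (d(V) = √(V - 1/176) = √(-1/176 + V))
(h(25) + d(170))*(14552 + (-20401 - 14310)) = (2*25 + √(-11 + 1936*170)/44)*(14552 + (-20401 - 14310)) = (50 + √(-11 + 329120)/44)*(14552 - 34711) = (50 + √329109/44)*(-20159) = -1007950 - 20159*√329109/44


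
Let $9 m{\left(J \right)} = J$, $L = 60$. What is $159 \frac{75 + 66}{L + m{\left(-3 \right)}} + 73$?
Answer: $\frac{80324}{179} \approx 448.74$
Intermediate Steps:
$m{\left(J \right)} = \frac{J}{9}$
$159 \frac{75 + 66}{L + m{\left(-3 \right)}} + 73 = 159 \frac{75 + 66}{60 + \frac{1}{9} \left(-3\right)} + 73 = 159 \frac{141}{60 - \frac{1}{3}} + 73 = 159 \frac{141}{\frac{179}{3}} + 73 = 159 \cdot 141 \cdot \frac{3}{179} + 73 = 159 \cdot \frac{423}{179} + 73 = \frac{67257}{179} + 73 = \frac{80324}{179}$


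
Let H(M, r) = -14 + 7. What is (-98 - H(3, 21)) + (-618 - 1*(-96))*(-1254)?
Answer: 654497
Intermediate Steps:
H(M, r) = -7
(-98 - H(3, 21)) + (-618 - 1*(-96))*(-1254) = (-98 - 1*(-7)) + (-618 - 1*(-96))*(-1254) = (-98 + 7) + (-618 + 96)*(-1254) = -91 - 522*(-1254) = -91 + 654588 = 654497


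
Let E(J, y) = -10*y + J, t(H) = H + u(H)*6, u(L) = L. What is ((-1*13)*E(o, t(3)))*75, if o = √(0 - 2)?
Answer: 204750 - 975*I*√2 ≈ 2.0475e+5 - 1378.9*I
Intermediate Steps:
t(H) = 7*H (t(H) = H + H*6 = H + 6*H = 7*H)
o = I*√2 (o = √(-2) = I*√2 ≈ 1.4142*I)
E(J, y) = J - 10*y
((-1*13)*E(o, t(3)))*75 = ((-1*13)*(I*√2 - 70*3))*75 = -13*(I*√2 - 10*21)*75 = -13*(I*√2 - 210)*75 = -13*(-210 + I*√2)*75 = (2730 - 13*I*√2)*75 = 204750 - 975*I*√2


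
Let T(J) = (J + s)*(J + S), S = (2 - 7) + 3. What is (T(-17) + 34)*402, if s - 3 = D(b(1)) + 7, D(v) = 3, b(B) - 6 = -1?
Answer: 44220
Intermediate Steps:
b(B) = 5 (b(B) = 6 - 1 = 5)
S = -2 (S = -5 + 3 = -2)
s = 13 (s = 3 + (3 + 7) = 3 + 10 = 13)
T(J) = (-2 + J)*(13 + J) (T(J) = (J + 13)*(J - 2) = (13 + J)*(-2 + J) = (-2 + J)*(13 + J))
(T(-17) + 34)*402 = ((-26 + (-17)² + 11*(-17)) + 34)*402 = ((-26 + 289 - 187) + 34)*402 = (76 + 34)*402 = 110*402 = 44220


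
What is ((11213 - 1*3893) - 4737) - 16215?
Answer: -13632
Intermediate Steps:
((11213 - 1*3893) - 4737) - 16215 = ((11213 - 3893) - 4737) - 16215 = (7320 - 4737) - 16215 = 2583 - 16215 = -13632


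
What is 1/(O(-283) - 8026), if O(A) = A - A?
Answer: -1/8026 ≈ -0.00012460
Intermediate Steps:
O(A) = 0
1/(O(-283) - 8026) = 1/(0 - 8026) = 1/(-8026) = -1/8026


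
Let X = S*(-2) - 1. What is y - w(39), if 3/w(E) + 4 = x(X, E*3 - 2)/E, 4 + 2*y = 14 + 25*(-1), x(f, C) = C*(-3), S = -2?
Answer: -2427/334 ≈ -7.2665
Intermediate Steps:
X = 3 (X = -2*(-2) - 1 = 4 - 1 = 3)
x(f, C) = -3*C
y = -15/2 (y = -2 + (14 + 25*(-1))/2 = -2 + (14 - 25)/2 = -2 + (1/2)*(-11) = -2 - 11/2 = -15/2 ≈ -7.5000)
w(E) = 3/(-4 + (6 - 9*E)/E) (w(E) = 3/(-4 + (-3*(E*3 - 2))/E) = 3/(-4 + (-3*(3*E - 2))/E) = 3/(-4 + (-3*(-2 + 3*E))/E) = 3/(-4 + (6 - 9*E)/E))
y - w(39) = -15/2 - (-3)*39/(-6 + 13*39) = -15/2 - (-3)*39/(-6 + 507) = -15/2 - (-3)*39/501 = -15/2 - 1*(-39/167) = -15/2 + 39/167 = -2427/334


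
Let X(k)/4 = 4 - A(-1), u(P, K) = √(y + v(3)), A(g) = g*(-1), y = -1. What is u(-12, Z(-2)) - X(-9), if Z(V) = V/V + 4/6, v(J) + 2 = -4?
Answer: -12 + I*√7 ≈ -12.0 + 2.6458*I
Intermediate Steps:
v(J) = -6 (v(J) = -2 - 4 = -6)
Z(V) = 5/3 (Z(V) = 1 + 4*(⅙) = 1 + ⅔ = 5/3)
A(g) = -g
u(P, K) = I*√7 (u(P, K) = √(-1 - 6) = √(-7) = I*√7)
X(k) = 12 (X(k) = 4*(4 - (-1)*(-1)) = 4*(4 - 1*1) = 4*(4 - 1) = 4*3 = 12)
u(-12, Z(-2)) - X(-9) = I*√7 - 1*12 = I*√7 - 12 = -12 + I*√7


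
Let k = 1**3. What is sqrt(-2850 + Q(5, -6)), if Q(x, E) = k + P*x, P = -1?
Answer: I*sqrt(2854) ≈ 53.423*I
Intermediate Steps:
k = 1
Q(x, E) = 1 - x
sqrt(-2850 + Q(5, -6)) = sqrt(-2850 + (1 - 1*5)) = sqrt(-2850 + (1 - 5)) = sqrt(-2850 - 4) = sqrt(-2854) = I*sqrt(2854)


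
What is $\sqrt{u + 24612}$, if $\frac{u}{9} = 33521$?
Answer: $\sqrt{326301} \approx 571.23$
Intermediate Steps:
$u = 301689$ ($u = 9 \cdot 33521 = 301689$)
$\sqrt{u + 24612} = \sqrt{301689 + 24612} = \sqrt{326301}$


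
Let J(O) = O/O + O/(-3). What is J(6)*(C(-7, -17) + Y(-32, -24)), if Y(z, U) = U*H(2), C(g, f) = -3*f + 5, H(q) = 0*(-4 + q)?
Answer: -56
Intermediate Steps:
J(O) = 1 - O/3 (J(O) = 1 + O*(-⅓) = 1 - O/3)
H(q) = 0
C(g, f) = 5 - 3*f
Y(z, U) = 0 (Y(z, U) = U*0 = 0)
J(6)*(C(-7, -17) + Y(-32, -24)) = (1 - ⅓*6)*((5 - 3*(-17)) + 0) = (1 - 2)*((5 + 51) + 0) = -(56 + 0) = -1*56 = -56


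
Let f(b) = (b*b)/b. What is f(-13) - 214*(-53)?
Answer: 11329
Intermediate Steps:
f(b) = b (f(b) = b²/b = b)
f(-13) - 214*(-53) = -13 - 214*(-53) = -13 + 11342 = 11329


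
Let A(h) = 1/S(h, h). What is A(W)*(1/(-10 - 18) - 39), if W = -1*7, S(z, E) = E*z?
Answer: -1093/1372 ≈ -0.79665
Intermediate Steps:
W = -7
A(h) = h**(-2) (A(h) = 1/(h*h) = 1/(h**2) = h**(-2))
A(W)*(1/(-10 - 18) - 39) = (1/(-10 - 18) - 39)/(-7)**2 = (1/(-28) - 39)/49 = (-1/28 - 39)/49 = (1/49)*(-1093/28) = -1093/1372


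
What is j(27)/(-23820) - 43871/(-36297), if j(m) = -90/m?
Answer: 34837607/28819818 ≈ 1.2088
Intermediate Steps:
j(27)/(-23820) - 43871/(-36297) = -90/27/(-23820) - 43871/(-36297) = -90*1/27*(-1/23820) - 43871*(-1/36297) = -10/3*(-1/23820) + 43871/36297 = 1/7146 + 43871/36297 = 34837607/28819818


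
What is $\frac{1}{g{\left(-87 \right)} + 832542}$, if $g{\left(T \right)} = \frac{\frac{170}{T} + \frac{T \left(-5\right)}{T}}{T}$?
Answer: $\frac{7569}{6301511003} \approx 1.2011 \cdot 10^{-6}$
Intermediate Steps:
$g{\left(T \right)} = \frac{-5 + \frac{170}{T}}{T}$ ($g{\left(T \right)} = \frac{\frac{170}{T} + \frac{\left(-5\right) T}{T}}{T} = \frac{\frac{170}{T} - 5}{T} = \frac{-5 + \frac{170}{T}}{T}$)
$\frac{1}{g{\left(-87 \right)} + 832542} = \frac{1}{\frac{5 \left(34 - -87\right)}{7569} + 832542} = \frac{1}{5 \cdot \frac{1}{7569} \left(34 + 87\right) + 832542} = \frac{1}{5 \cdot \frac{1}{7569} \cdot 121 + 832542} = \frac{1}{\frac{605}{7569} + 832542} = \frac{1}{\frac{6301511003}{7569}} = \frac{7569}{6301511003}$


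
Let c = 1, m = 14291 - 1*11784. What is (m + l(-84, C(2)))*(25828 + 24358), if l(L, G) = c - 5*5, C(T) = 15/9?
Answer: 124611838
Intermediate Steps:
C(T) = 5/3 (C(T) = 15*(⅑) = 5/3)
m = 2507 (m = 14291 - 11784 = 2507)
l(L, G) = -24 (l(L, G) = 1 - 5*5 = 1 - 25 = -24)
(m + l(-84, C(2)))*(25828 + 24358) = (2507 - 24)*(25828 + 24358) = 2483*50186 = 124611838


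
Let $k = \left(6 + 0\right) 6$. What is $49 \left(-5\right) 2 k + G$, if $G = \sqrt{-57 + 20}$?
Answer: $-17640 + i \sqrt{37} \approx -17640.0 + 6.0828 i$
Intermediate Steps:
$k = 36$ ($k = 6 \cdot 6 = 36$)
$G = i \sqrt{37}$ ($G = \sqrt{-37} = i \sqrt{37} \approx 6.0828 i$)
$49 \left(-5\right) 2 k + G = 49 \left(-5\right) 2 \cdot 36 + i \sqrt{37} = 49 \left(\left(-10\right) 36\right) + i \sqrt{37} = 49 \left(-360\right) + i \sqrt{37} = -17640 + i \sqrt{37}$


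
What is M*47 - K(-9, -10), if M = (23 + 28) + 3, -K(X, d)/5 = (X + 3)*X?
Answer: 2808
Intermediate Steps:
K(X, d) = -5*X*(3 + X) (K(X, d) = -5*(X + 3)*X = -5*(3 + X)*X = -5*X*(3 + X))
M = 54 (M = 51 + 3 = 54)
M*47 - K(-9, -10) = 54*47 - (-5)*(-9)*(3 - 9) = 2538 - (-5)*(-9)*(-6) = 2538 - 1*(-270) = 2538 + 270 = 2808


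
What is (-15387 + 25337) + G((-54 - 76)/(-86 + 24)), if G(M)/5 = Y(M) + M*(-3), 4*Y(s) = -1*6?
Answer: 614485/62 ≈ 9911.0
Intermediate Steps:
Y(s) = -3/2 (Y(s) = (-1*6)/4 = (¼)*(-6) = -3/2)
G(M) = -15/2 - 15*M (G(M) = 5*(-3/2 + M*(-3)) = 5*(-3/2 - 3*M) = -15/2 - 15*M)
(-15387 + 25337) + G((-54 - 76)/(-86 + 24)) = (-15387 + 25337) + (-15/2 - 15*(-54 - 76)/(-86 + 24)) = 9950 + (-15/2 - (-1950)/(-62)) = 9950 + (-15/2 - (-1950)*(-1)/62) = 9950 + (-15/2 - 15*65/31) = 9950 + (-15/2 - 975/31) = 9950 - 2415/62 = 614485/62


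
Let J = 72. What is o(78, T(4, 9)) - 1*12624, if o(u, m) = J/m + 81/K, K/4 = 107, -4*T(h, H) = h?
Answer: -5433807/428 ≈ -12696.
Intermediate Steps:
T(h, H) = -h/4
K = 428 (K = 4*107 = 428)
o(u, m) = 81/428 + 72/m (o(u, m) = 72/m + 81/428 = 81/428 + 72/m)
o(78, T(4, 9)) - 1*12624 = (81/428 + 72/((-¼*4))) - 1*12624 = (81/428 + 72/(-1)) - 12624 = (81/428 + 72*(-1)) - 12624 = (81/428 - 72) - 12624 = -30735/428 - 12624 = -5433807/428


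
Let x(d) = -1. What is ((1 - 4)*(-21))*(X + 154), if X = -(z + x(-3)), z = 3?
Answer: 9576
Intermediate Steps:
X = -2 (X = -(3 - 1) = -1*2 = -2)
((1 - 4)*(-21))*(X + 154) = ((1 - 4)*(-21))*(-2 + 154) = -3*(-21)*152 = 63*152 = 9576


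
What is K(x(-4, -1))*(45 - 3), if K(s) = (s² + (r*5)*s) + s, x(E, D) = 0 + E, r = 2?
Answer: -1176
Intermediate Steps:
x(E, D) = E
K(s) = s² + 11*s (K(s) = (s² + (2*5)*s) + s = (s² + 10*s) + s = s² + 11*s)
K(x(-4, -1))*(45 - 3) = (-4*(11 - 4))*(45 - 3) = -4*7*42 = -28*42 = -1176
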